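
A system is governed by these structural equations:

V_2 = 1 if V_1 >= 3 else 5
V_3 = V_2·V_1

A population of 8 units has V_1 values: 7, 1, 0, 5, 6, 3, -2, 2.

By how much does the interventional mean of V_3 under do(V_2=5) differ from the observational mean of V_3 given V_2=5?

12.5

do(V_2=5) breaks V_2's dependence on V_1. With V_2=5 fixed, V_3 across the units is 35, 5, 0, 25, 30, 15, -10, 10, mean 13.75.
Conditioning on V_2=5 selects the 4 unit(s) with V_1 ∈ {1, 0, -2, 2}. Their V_3 values: 5, 0, -10, 10. Mean = 1.25.
Difference = 13.75 − 1.25 = 12.5.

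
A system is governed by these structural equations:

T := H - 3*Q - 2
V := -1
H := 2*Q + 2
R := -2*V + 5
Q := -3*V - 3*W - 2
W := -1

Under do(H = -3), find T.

-17

Under do(H=-3), the mechanism H := 2*Q + 2 is discarded; H is fixed at -3.
Q = -3*V - 3*W - 2  [with V=-1, W=-1]  = 4
T = H - 3*Q - 2  [with H=-3, Q=4]  = -17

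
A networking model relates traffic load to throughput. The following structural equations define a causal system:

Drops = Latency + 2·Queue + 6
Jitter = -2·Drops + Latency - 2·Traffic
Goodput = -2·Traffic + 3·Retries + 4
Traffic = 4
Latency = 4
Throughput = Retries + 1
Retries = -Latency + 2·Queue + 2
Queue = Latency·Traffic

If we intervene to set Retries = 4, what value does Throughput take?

5

Under do(Retries=4), the mechanism Retries = -Latency + 2·Queue + 2 is discarded; Retries is fixed at 4.
Throughput = Retries + 1  [with Retries=4]  = 5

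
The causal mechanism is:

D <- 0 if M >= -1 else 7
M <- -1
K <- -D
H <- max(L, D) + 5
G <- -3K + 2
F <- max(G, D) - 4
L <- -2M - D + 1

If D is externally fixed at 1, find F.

1

Under do(D=1), the mechanism D <- 0 if M >= -1 else 7 is discarded; D is fixed at 1.
K = -D  [with D=1]  = -1
G = -3K + 2  [with K=-1]  = 5
F = max(G, D) - 4  [with G=5, D=1]  = 1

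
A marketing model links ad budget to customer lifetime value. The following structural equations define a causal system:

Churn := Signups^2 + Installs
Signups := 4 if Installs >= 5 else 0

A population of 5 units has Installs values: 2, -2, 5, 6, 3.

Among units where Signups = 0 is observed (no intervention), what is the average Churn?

1

Conditioning on Signups=0 selects the 3 unit(s) with Installs ∈ {2, -2, 3}. Their Churn values: 2, -2, 3. Mean = 1.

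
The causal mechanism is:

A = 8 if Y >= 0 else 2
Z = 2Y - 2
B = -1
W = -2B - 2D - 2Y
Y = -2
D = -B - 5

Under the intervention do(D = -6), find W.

18

do(D=-6) replaces the equation D = -B - 5 with the constant D = -6.
W = -2B - 2D - 2Y  [with B=-1, D=-6, Y=-2]  = 18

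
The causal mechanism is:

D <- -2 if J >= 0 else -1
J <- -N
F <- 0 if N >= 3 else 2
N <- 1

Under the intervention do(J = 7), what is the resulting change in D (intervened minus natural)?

-1

The intervention breaks the incoming arrows to J: J <- -N no longer applies, and J = 7.
D = -2 if J >= 0 else -1  [with J=7]  = -2
Without intervention: J = -N  [with N=1]  = -1; D = -2 if J >= 0 else -1  [with J=-1]  = -1.
Change = -2 − (-1) = -1.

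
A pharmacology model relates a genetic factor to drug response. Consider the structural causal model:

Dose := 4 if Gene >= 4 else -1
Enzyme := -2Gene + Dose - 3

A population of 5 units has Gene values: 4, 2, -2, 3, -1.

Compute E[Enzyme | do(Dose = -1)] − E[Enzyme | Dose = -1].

-1.4

The intervention sets Dose=-1 in all 5 units regardless of Gene. Recomputing Enzyme per unit gives -12, -8, 0, -10, -2; average -6.4.
E[Enzyme|Dose=-1] averages over only the 4 units with Dose=-1 (Gene = 2, -2, 3, -1): Enzyme = -8, 0, -10, -2, mean -5.
Difference = -6.4 − (-5) = -1.4.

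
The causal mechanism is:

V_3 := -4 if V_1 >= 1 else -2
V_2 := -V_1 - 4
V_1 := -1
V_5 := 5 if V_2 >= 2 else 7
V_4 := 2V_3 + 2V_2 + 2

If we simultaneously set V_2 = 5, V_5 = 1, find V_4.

The joint intervention fixes V_2 = 5, V_5 = 1, removing each variable's own equation.
V_3 = -4 if V_1 >= 1 else -2  [with V_1=-1]  = -2
V_4 = 2V_3 + 2V_2 + 2  [with V_3=-2, V_2=5]  = 8

8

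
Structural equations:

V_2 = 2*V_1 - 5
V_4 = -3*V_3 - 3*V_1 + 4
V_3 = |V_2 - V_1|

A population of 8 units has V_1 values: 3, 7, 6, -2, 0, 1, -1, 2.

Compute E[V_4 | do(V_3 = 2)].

-8

The intervention sets V_3=2 in all 8 units regardless of V_1. Recomputing V_4 per unit gives -11, -23, -20, 4, -2, -5, 1, -8; average -8.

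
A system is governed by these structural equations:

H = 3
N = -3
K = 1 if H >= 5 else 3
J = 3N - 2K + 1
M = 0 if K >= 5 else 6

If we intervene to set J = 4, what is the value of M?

Intervening sets J = 4 and removes its equation (J = 3N - 2K + 1).
No directed path runs from J to M, so M keeps its natural value.
K = 1 if H >= 5 else 3  [with H=3]  = 3
M = 0 if K >= 5 else 6  [with K=3]  = 6

6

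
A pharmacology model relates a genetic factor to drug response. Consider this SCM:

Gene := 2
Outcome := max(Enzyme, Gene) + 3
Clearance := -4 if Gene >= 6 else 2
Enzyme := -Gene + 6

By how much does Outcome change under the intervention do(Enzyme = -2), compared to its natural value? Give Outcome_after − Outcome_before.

-2

Under do(Enzyme=-2), the mechanism Enzyme := -Gene + 6 is discarded; Enzyme is fixed at -2.
Outcome = max(Enzyme, Gene) + 3  [with Enzyme=-2, Gene=2]  = 5
Without intervention: Enzyme = -Gene + 6  [with Gene=2]  = 4; Outcome = max(Enzyme, Gene) + 3  [with Enzyme=4, Gene=2]  = 7.
Change = 5 − 7 = -2.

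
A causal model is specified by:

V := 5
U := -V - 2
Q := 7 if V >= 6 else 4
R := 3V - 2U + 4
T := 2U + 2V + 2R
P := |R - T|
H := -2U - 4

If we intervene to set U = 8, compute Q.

4

The intervention breaks the incoming arrows to U: U := -V - 2 no longer applies, and U = 8.
Since Q is not a descendant of the intervened variable, it is unaffected.
Q = 7 if V >= 6 else 4  [with V=5]  = 4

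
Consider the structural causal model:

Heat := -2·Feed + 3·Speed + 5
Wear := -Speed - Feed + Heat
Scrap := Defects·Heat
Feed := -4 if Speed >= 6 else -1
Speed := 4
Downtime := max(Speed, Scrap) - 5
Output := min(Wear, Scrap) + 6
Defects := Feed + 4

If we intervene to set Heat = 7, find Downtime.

The intervention breaks the incoming arrows to Heat: Heat := -2·Feed + 3·Speed + 5 no longer applies, and Heat = 7.
Feed = -4 if Speed >= 6 else -1  [with Speed=4]  = -1
Defects = Feed + 4  [with Feed=-1]  = 3
Scrap = Defects·Heat  [with Defects=3, Heat=7]  = 21
Downtime = max(Speed, Scrap) - 5  [with Speed=4, Scrap=21]  = 16

16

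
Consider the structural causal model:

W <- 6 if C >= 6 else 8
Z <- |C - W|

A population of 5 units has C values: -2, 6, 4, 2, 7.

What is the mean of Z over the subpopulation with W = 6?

0.5

Conditioning on W=6 selects the 2 unit(s) with C ∈ {6, 7}. Their Z values: 0, 1. Mean = 0.5.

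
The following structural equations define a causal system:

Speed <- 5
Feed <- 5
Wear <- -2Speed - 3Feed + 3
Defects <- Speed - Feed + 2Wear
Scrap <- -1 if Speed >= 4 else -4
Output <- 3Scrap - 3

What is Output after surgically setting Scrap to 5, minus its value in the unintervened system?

The intervention breaks the incoming arrows to Scrap: Scrap <- -1 if Speed >= 4 else -4 no longer applies, and Scrap = 5.
Output = 3Scrap - 3  [with Scrap=5]  = 12
Without intervention: Scrap = -1 if Speed >= 4 else -4  [with Speed=5]  = -1; Output = 3Scrap - 3  [with Scrap=-1]  = -6.
Change = 12 − (-6) = 18.

18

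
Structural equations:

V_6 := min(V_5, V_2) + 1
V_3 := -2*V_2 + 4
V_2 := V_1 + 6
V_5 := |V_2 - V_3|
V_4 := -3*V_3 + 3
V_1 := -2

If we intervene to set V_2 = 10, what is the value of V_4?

51

Under do(V_2=10), the mechanism V_2 := V_1 + 6 is discarded; V_2 is fixed at 10.
V_3 = -2*V_2 + 4  [with V_2=10]  = -16
V_4 = -3*V_3 + 3  [with V_3=-16]  = 51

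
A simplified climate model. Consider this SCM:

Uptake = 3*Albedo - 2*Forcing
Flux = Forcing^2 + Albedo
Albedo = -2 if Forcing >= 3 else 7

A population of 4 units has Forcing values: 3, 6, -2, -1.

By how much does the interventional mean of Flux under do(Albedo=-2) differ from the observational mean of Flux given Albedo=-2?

Every unit gets Albedo=-2 under the intervention. Flux values become 7, 34, 2, -1; E[Flux|do(Albedo=-2)] = 10.5.
Conditioning on Albedo=-2 selects the 2 unit(s) with Forcing ∈ {3, 6}. Their Flux values: 7, 34. Mean = 20.5.
Difference = 10.5 − 20.5 = -10.

-10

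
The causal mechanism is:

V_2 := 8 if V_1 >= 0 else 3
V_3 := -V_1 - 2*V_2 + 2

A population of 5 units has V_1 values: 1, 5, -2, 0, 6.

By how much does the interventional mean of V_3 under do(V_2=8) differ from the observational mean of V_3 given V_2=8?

Under do(V_2=8), V_2's equation is replaced by V_2=8 for every unit. Per-unit V_3: -15, -19, -12, -14, -20. Mean = -16.
Observing V_2=8 restricts to units where V_2's equation naturally yields 8: V_1 ∈ {1, 5, 0, 6}. In that subpopulation V_3 = -15, -19, -14, -20, mean -17.
Difference = -16 − (-17) = 1.

1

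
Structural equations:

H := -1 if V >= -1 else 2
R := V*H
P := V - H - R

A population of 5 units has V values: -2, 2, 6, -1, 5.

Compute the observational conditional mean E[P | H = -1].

7

E[P|H=-1] averages over only the 4 units with H=-1 (V = 2, 6, -1, 5): P = 5, 13, -1, 11, mean 7.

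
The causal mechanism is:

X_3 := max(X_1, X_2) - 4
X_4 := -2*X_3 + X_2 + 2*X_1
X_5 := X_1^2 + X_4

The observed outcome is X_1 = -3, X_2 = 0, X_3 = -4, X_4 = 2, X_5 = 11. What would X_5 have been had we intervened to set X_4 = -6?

Intervening sets X_4 = -6 and removes its equation (X_4 := -2*X_3 + X_2 + 2*X_1).
X_5 = X_1^2 + X_4  [with X_1=-3, X_4=-6]  = 3

3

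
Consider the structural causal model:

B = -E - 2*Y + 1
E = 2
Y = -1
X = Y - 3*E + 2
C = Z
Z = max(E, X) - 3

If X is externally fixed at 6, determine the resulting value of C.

3

do(X=6) replaces the equation X = Y - 3*E + 2 with the constant X = 6.
Z = max(E, X) - 3  [with E=2, X=6]  = 3
C = Z  [with Z=3]  = 3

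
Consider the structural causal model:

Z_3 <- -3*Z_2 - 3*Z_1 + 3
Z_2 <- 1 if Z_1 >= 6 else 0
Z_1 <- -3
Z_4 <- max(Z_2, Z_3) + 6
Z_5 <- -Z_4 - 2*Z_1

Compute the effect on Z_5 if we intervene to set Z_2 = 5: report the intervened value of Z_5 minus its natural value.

do(Z_2=5) replaces the equation Z_2 <- 1 if Z_1 >= 6 else 0 with the constant Z_2 = 5.
Z_3 = -3*Z_2 - 3*Z_1 + 3  [with Z_2=5, Z_1=-3]  = -3
Z_4 = max(Z_2, Z_3) + 6  [with Z_2=5, Z_3=-3]  = 11
Z_5 = -Z_4 - 2*Z_1  [with Z_4=11, Z_1=-3]  = -5
Without intervention: Z_2 = 1 if Z_1 >= 6 else 0  [with Z_1=-3]  = 0; Z_3 = -3*Z_2 - 3*Z_1 + 3  [with Z_2=0, Z_1=-3]  = 12; Z_4 = max(Z_2, Z_3) + 6  [with Z_2=0, Z_3=12]  = 18; Z_5 = -Z_4 - 2*Z_1  [with Z_4=18, Z_1=-3]  = -12.
Change = -5 − (-12) = 7.

7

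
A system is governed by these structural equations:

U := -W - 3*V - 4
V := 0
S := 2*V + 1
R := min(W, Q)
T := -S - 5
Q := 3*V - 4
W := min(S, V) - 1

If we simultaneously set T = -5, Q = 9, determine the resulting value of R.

Setting T = -5, Q = 9 by intervention discards those variables' equations.
S = 2*V + 1  [with V=0]  = 1
W = min(S, V) - 1  [with S=1, V=0]  = -1
R = min(W, Q)  [with W=-1, Q=9]  = -1

-1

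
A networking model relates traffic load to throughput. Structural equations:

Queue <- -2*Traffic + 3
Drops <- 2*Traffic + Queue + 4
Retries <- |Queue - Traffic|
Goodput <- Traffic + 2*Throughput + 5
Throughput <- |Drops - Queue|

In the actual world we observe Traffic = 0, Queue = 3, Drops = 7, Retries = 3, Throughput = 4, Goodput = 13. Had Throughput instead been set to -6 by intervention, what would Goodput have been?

-7

The intervention breaks the incoming arrows to Throughput: Throughput <- |Drops - Queue| no longer applies, and Throughput = -6.
Goodput = Traffic + 2*Throughput + 5  [with Traffic=0, Throughput=-6]  = -7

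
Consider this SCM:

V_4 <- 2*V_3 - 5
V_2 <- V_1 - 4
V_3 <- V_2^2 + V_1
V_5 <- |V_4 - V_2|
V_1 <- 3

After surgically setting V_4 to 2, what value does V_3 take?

4

Under do(V_4=2), the mechanism V_4 <- 2*V_3 - 5 is discarded; V_4 is fixed at 2.
Since V_3 is not a descendant of the intervened variable, it is unaffected.
V_2 = V_1 - 4  [with V_1=3]  = -1
V_3 = V_2^2 + V_1  [with V_2=-1, V_1=3]  = 4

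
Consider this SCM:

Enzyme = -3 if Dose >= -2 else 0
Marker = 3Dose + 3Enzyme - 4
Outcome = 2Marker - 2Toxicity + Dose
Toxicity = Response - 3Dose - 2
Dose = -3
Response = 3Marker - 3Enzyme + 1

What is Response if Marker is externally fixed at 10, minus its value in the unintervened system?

The intervention breaks the incoming arrows to Marker: Marker = 3Dose + 3Enzyme - 4 no longer applies, and Marker = 10.
Enzyme = -3 if Dose >= -2 else 0  [with Dose=-3]  = 0
Response = 3Marker - 3Enzyme + 1  [with Marker=10, Enzyme=0]  = 31
Without intervention: Enzyme = -3 if Dose >= -2 else 0  [with Dose=-3]  = 0; Marker = 3Dose + 3Enzyme - 4  [with Dose=-3, Enzyme=0]  = -13; Response = 3Marker - 3Enzyme + 1  [with Marker=-13, Enzyme=0]  = -38.
Change = 31 − (-38) = 69.

69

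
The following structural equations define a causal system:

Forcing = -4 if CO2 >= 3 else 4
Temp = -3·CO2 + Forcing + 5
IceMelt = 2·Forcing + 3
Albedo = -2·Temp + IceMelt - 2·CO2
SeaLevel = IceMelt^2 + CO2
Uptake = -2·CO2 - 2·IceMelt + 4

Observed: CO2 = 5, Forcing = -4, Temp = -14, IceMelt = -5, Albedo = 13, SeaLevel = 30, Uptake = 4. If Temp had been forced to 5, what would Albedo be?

do(Temp=5) replaces the equation Temp = -3·CO2 + Forcing + 5 with the constant Temp = 5.
Forcing = -4 if CO2 >= 3 else 4  [with CO2=5]  = -4
IceMelt = 2·Forcing + 3  [with Forcing=-4]  = -5
Albedo = -2·Temp + IceMelt - 2·CO2  [with Temp=5, IceMelt=-5, CO2=5]  = -25

-25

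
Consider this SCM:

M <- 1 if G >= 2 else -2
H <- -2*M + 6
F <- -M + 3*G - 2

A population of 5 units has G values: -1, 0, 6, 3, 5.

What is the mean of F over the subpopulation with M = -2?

-1.5

E[F|M=-2] averages over only the 2 units with M=-2 (G = -1, 0): F = -3, 0, mean -1.5.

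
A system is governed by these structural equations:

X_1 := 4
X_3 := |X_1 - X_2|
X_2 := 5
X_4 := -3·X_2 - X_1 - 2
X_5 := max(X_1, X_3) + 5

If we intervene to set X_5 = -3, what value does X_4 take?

-21

The intervention breaks the incoming arrows to X_5: X_5 := max(X_1, X_3) + 5 no longer applies, and X_5 = -3.
Since X_4 is not a descendant of the intervened variable, it is unaffected.
X_4 = -3·X_2 - X_1 - 2  [with X_2=5, X_1=4]  = -21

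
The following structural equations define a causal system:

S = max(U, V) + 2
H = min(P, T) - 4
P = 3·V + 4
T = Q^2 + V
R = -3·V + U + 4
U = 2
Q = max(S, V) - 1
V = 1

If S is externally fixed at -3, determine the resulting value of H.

-3

do(S=-3) replaces the equation S = max(U, V) + 2 with the constant S = -3.
P = 3·V + 4  [with V=1]  = 7
Q = max(S, V) - 1  [with S=-3, V=1]  = 0
T = Q^2 + V  [with Q=0, V=1]  = 1
H = min(P, T) - 4  [with P=7, T=1]  = -3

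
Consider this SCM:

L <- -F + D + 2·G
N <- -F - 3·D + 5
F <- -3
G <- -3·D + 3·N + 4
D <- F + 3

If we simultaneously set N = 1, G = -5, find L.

Setting N = 1, G = -5 by intervention discards those variables' equations.
D = F + 3  [with F=-3]  = 0
L = -F + D + 2·G  [with F=-3, D=0, G=-5]  = -7

-7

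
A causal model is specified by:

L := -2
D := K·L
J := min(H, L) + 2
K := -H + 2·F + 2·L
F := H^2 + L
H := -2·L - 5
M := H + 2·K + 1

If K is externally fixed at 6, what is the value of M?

The intervention breaks the incoming arrows to K: K := -H + 2·F + 2·L no longer applies, and K = 6.
H = -2·L - 5  [with L=-2]  = -1
M = H + 2·K + 1  [with H=-1, K=6]  = 12

12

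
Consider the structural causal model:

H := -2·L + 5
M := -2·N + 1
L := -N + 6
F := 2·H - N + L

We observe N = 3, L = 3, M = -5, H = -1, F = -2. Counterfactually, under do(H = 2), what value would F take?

Intervening sets H = 2 and removes its equation (H := -2·L + 5).
L = -N + 6  [with N=3]  = 3
F = 2·H - N + L  [with H=2, N=3, L=3]  = 4

4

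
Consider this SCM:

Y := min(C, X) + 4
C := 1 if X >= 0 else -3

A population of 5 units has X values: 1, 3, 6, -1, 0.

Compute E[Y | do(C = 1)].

4.4

Under do(C=1), C's equation is replaced by C=1 for every unit. Per-unit Y: 5, 5, 5, 3, 4. Mean = 4.4.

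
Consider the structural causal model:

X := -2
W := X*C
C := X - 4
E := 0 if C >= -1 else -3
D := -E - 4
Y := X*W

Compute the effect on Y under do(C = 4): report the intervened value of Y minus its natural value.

Under do(C=4), the mechanism C := X - 4 is discarded; C is fixed at 4.
W = X*C  [with X=-2, C=4]  = -8
Y = X*W  [with X=-2, W=-8]  = 16
Without intervention: C = X - 4  [with X=-2]  = -6; W = X*C  [with X=-2, C=-6]  = 12; Y = X*W  [with X=-2, W=12]  = -24.
Change = 16 − (-24) = 40.

40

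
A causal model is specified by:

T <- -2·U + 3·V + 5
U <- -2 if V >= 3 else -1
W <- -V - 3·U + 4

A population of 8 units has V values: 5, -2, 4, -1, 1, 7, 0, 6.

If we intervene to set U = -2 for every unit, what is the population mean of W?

7.5

Every unit gets U=-2 under the intervention. W values become 5, 12, 6, 11, 9, 3, 10, 4; E[W|do(U=-2)] = 7.5.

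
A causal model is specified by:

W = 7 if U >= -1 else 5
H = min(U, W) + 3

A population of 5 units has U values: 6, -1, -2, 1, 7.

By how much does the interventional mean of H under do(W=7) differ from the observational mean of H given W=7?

-1.05

Every unit gets W=7 under the intervention. H values become 9, 2, 1, 4, 10; E[H|do(W=7)] = 5.2.
Conditioning on W=7 selects the 4 unit(s) with U ∈ {6, -1, 1, 7}. Their H values: 9, 2, 4, 10. Mean = 6.25.
Difference = 5.2 − 6.25 = -1.05.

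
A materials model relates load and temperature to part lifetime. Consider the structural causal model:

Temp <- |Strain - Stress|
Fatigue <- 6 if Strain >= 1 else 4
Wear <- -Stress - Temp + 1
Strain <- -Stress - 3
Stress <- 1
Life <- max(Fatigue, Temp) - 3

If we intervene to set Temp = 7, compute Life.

4

The intervention breaks the incoming arrows to Temp: Temp <- |Strain - Stress| no longer applies, and Temp = 7.
Strain = -Stress - 3  [with Stress=1]  = -4
Fatigue = 6 if Strain >= 1 else 4  [with Strain=-4]  = 4
Life = max(Fatigue, Temp) - 3  [with Fatigue=4, Temp=7]  = 4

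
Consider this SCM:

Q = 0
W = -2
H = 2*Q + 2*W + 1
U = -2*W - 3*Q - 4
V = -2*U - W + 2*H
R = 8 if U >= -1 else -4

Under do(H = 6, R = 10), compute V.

The joint intervention fixes H = 6, R = 10, removing each variable's own equation.
U = -2*W - 3*Q - 4  [with W=-2, Q=0]  = 0
V = -2*U - W + 2*H  [with U=0, W=-2, H=6]  = 14

14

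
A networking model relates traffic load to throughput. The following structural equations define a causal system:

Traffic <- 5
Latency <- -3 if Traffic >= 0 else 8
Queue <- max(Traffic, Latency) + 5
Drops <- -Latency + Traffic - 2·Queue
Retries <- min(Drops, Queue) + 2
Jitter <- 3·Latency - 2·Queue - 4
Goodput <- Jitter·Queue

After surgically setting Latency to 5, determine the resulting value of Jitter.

-9

Under do(Latency=5), the mechanism Latency <- -3 if Traffic >= 0 else 8 is discarded; Latency is fixed at 5.
Queue = max(Traffic, Latency) + 5  [with Traffic=5, Latency=5]  = 10
Jitter = 3·Latency - 2·Queue - 4  [with Latency=5, Queue=10]  = -9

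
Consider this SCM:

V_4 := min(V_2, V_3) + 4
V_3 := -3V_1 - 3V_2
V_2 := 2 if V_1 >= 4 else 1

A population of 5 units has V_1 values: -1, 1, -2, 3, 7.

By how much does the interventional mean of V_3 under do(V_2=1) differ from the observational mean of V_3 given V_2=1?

Under do(V_2=1), V_2's equation is replaced by V_2=1 for every unit. Per-unit V_3: 0, -6, 3, -12, -24. Mean = -7.8.
E[V_3|V_2=1] averages over only the 4 units with V_2=1 (V_1 = -1, 1, -2, 3): V_3 = 0, -6, 3, -12, mean -3.75.
Difference = -7.8 − (-3.75) = -4.05.

-4.05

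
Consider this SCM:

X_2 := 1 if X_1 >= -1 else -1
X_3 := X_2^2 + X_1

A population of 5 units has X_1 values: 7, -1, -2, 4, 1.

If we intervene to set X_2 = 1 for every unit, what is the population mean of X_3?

2.8

The intervention sets X_2=1 in all 5 units regardless of X_1. Recomputing X_3 per unit gives 8, 0, -1, 5, 2; average 2.8.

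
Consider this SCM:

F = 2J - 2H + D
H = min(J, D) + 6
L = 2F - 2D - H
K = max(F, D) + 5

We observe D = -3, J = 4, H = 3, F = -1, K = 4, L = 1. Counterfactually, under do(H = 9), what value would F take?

-13

The intervention breaks the incoming arrows to H: H = min(J, D) + 6 no longer applies, and H = 9.
F = 2J - 2H + D  [with J=4, H=9, D=-3]  = -13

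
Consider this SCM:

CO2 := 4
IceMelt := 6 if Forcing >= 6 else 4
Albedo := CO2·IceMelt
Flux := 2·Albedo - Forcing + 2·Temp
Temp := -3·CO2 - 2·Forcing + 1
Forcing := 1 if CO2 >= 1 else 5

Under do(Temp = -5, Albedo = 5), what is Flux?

-1

Setting Temp = -5, Albedo = 5 by intervention discards those variables' equations.
Forcing = 1 if CO2 >= 1 else 5  [with CO2=4]  = 1
Flux = 2·Albedo - Forcing + 2·Temp  [with Albedo=5, Forcing=1, Temp=-5]  = -1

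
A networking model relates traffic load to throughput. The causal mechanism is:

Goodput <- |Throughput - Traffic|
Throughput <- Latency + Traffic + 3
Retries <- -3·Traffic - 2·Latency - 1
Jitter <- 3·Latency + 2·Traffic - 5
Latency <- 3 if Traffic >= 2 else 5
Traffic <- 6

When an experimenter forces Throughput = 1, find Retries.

-25

do(Throughput=1) replaces the equation Throughput <- Latency + Traffic + 3 with the constant Throughput = 1.
Retries is not downstream of the intervention, so its value is determined by the original equations.
Latency = 3 if Traffic >= 2 else 5  [with Traffic=6]  = 3
Retries = -3·Traffic - 2·Latency - 1  [with Traffic=6, Latency=3]  = -25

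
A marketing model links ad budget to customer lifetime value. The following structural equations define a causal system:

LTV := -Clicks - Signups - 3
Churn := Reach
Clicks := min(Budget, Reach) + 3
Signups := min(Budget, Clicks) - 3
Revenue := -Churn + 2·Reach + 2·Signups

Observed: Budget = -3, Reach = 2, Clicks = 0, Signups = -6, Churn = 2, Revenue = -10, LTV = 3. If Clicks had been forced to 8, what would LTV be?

-5

The intervention breaks the incoming arrows to Clicks: Clicks := min(Budget, Reach) + 3 no longer applies, and Clicks = 8.
Signups = min(Budget, Clicks) - 3  [with Budget=-3, Clicks=8]  = -6
LTV = -Clicks - Signups - 3  [with Clicks=8, Signups=-6]  = -5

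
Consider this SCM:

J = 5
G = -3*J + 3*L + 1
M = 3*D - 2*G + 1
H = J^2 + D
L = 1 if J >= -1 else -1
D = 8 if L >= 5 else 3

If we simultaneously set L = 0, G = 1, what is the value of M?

Under do(L = 0, G = 1), each intervened variable's structural equation is replaced by its fixed value.
D = 8 if L >= 5 else 3  [with L=0]  = 3
M = 3*D - 2*G + 1  [with D=3, G=1]  = 8

8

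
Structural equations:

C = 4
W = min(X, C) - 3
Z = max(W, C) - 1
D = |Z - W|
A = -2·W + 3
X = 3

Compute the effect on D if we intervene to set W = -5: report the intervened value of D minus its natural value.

5

The intervention breaks the incoming arrows to W: W = min(X, C) - 3 no longer applies, and W = -5.
Z = max(W, C) - 1  [with W=-5, C=4]  = 3
D = |Z - W|  [with Z=3, W=-5]  = 8
Without intervention: W = min(X, C) - 3  [with X=3, C=4]  = 0; Z = max(W, C) - 1  [with W=0, C=4]  = 3; D = |Z - W|  [with Z=3, W=0]  = 3.
Change = 8 − 3 = 5.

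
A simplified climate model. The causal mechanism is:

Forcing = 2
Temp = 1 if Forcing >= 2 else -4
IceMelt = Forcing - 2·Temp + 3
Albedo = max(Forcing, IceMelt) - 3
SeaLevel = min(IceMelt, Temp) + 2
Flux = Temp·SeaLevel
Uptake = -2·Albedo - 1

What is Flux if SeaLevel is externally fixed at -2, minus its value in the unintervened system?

-5

The intervention breaks the incoming arrows to SeaLevel: SeaLevel = min(IceMelt, Temp) + 2 no longer applies, and SeaLevel = -2.
Temp = 1 if Forcing >= 2 else -4  [with Forcing=2]  = 1
Flux = Temp·SeaLevel  [with Temp=1, SeaLevel=-2]  = -2
Without intervention: Temp = 1 if Forcing >= 2 else -4  [with Forcing=2]  = 1; IceMelt = Forcing - 2·Temp + 3  [with Forcing=2, Temp=1]  = 3; SeaLevel = min(IceMelt, Temp) + 2  [with IceMelt=3, Temp=1]  = 3; Flux = Temp·SeaLevel  [with Temp=1, SeaLevel=3]  = 3.
Change = -2 − 3 = -5.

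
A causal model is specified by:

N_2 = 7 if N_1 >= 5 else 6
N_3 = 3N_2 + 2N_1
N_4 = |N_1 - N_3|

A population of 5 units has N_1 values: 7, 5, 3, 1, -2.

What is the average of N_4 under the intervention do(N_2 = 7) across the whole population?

Every unit gets N_2=7 under the intervention. N_4 values become 28, 26, 24, 22, 19; E[N_4|do(N_2=7)] = 23.8.

23.8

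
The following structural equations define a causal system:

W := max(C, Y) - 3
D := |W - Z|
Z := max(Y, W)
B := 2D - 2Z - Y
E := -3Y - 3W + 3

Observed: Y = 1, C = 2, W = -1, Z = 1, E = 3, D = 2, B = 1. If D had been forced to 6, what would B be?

9

Intervening sets D = 6 and removes its equation (D := |W - Z|).
W = max(C, Y) - 3  [with C=2, Y=1]  = -1
Z = max(Y, W)  [with Y=1, W=-1]  = 1
B = 2D - 2Z - Y  [with D=6, Z=1, Y=1]  = 9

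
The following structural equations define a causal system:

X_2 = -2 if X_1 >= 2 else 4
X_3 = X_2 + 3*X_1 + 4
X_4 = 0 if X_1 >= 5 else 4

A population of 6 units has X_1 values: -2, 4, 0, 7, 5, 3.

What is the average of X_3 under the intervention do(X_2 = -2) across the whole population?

10.5

Every unit gets X_2=-2 under the intervention. X_3 values become -4, 14, 2, 23, 17, 11; E[X_3|do(X_2=-2)] = 10.5.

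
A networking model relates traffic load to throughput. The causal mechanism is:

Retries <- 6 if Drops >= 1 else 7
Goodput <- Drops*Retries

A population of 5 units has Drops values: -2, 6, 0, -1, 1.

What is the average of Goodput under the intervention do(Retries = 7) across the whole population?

The intervention sets Retries=7 in all 5 units regardless of Drops. Recomputing Goodput per unit gives -14, 42, 0, -7, 7; average 5.6.

5.6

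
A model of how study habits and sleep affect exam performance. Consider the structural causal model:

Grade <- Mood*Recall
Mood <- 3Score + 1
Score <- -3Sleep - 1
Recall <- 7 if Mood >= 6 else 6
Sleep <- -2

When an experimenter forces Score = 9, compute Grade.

196

do(Score=9) replaces the equation Score <- -3Sleep - 1 with the constant Score = 9.
Mood = 3Score + 1  [with Score=9]  = 28
Recall = 7 if Mood >= 6 else 6  [with Mood=28]  = 7
Grade = Mood*Recall  [with Mood=28, Recall=7]  = 196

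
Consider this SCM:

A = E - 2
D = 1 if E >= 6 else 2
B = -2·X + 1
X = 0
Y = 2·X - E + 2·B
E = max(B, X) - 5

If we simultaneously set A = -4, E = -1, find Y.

Under do(A = -4, E = -1), each intervened variable's structural equation is replaced by its fixed value.
B = -2·X + 1  [with X=0]  = 1
Y = 2·X - E + 2·B  [with X=0, E=-1, B=1]  = 3

3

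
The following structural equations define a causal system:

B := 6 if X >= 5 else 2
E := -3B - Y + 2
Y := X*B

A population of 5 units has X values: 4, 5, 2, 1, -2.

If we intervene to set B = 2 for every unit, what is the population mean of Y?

4

do(B=2) breaks B's dependence on X. With B=2 fixed, Y across the units is 8, 10, 4, 2, -4, mean 4.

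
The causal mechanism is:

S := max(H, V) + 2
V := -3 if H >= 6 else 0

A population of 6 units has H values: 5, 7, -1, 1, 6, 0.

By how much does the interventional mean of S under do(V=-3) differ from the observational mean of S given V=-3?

The intervention sets V=-3 in all 6 units regardless of H. Recomputing S per unit gives 7, 9, 1, 3, 8, 2; average 5.
Observing V=-3 restricts to units where V's equation naturally yields -3: H ∈ {7, 6}. In that subpopulation S = 9, 8, mean 8.5.
Difference = 5 − 8.5 = -3.5.

-3.5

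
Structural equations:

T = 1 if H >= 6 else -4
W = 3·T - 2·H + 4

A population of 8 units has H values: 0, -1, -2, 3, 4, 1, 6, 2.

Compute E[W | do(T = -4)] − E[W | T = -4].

-1.25

Every unit gets T=-4 under the intervention. W values become -8, -6, -4, -14, -16, -10, -20, -12; E[W|do(T=-4)] = -11.25.
Observing T=-4 restricts to units where T's equation naturally yields -4: H ∈ {0, -1, -2, 3, 4, 1, 2}. In that subpopulation W = -8, -6, -4, -14, -16, -10, -12, mean -10.
Difference = -11.25 − (-10) = -1.25.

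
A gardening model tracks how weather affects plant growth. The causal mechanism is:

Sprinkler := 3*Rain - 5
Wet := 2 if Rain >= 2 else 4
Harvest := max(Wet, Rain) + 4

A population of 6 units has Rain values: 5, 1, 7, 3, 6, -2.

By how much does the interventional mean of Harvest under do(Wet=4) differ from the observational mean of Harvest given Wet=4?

1

Every unit gets Wet=4 under the intervention. Harvest values become 9, 8, 11, 8, 10, 8; E[Harvest|do(Wet=4)] = 9.
E[Harvest|Wet=4] averages over only the 2 units with Wet=4 (Rain = 1, -2): Harvest = 8, 8, mean 8.
Difference = 9 − 8 = 1.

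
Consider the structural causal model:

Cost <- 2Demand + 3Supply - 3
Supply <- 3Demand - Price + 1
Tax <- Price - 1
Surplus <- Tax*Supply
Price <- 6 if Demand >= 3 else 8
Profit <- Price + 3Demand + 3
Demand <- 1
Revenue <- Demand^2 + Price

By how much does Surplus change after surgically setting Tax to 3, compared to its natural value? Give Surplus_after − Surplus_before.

Intervening sets Tax = 3 and removes its equation (Tax <- Price - 1).
Price = 6 if Demand >= 3 else 8  [with Demand=1]  = 8
Supply = 3Demand - Price + 1  [with Demand=1, Price=8]  = -4
Surplus = Tax*Supply  [with Tax=3, Supply=-4]  = -12
Without intervention: Price = 6 if Demand >= 3 else 8  [with Demand=1]  = 8; Supply = 3Demand - Price + 1  [with Demand=1, Price=8]  = -4; Tax = Price - 1  [with Price=8]  = 7; Surplus = Tax*Supply  [with Tax=7, Supply=-4]  = -28.
Change = -12 − (-28) = 16.

16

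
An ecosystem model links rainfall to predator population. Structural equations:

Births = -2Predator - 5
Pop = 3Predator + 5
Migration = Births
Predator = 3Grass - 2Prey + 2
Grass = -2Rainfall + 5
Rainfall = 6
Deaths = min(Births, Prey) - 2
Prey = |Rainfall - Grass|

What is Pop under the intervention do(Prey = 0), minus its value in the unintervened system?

78

The intervention breaks the incoming arrows to Prey: Prey = |Rainfall - Grass| no longer applies, and Prey = 0.
Grass = -2Rainfall + 5  [with Rainfall=6]  = -7
Predator = 3Grass - 2Prey + 2  [with Grass=-7, Prey=0]  = -19
Pop = 3Predator + 5  [with Predator=-19]  = -52
Without intervention: Grass = -2Rainfall + 5  [with Rainfall=6]  = -7; Prey = |Rainfall - Grass|  [with Rainfall=6, Grass=-7]  = 13; Predator = 3Grass - 2Prey + 2  [with Grass=-7, Prey=13]  = -45; Pop = 3Predator + 5  [with Predator=-45]  = -130.
Change = -52 − (-130) = 78.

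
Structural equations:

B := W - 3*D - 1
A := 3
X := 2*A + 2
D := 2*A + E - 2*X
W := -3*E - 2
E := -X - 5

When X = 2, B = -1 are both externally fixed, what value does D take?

-5

The joint intervention fixes X = 2, B = -1, removing each variable's own equation.
E = -X - 5  [with X=2]  = -7
D = 2*A + E - 2*X  [with A=3, E=-7, X=2]  = -5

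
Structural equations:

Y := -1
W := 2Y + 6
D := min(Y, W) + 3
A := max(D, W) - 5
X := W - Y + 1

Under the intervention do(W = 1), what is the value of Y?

Under do(W=1), the mechanism W := 2Y + 6 is discarded; W is fixed at 1.
Y is not downstream of the intervention, so its value is determined by the original equations.

-1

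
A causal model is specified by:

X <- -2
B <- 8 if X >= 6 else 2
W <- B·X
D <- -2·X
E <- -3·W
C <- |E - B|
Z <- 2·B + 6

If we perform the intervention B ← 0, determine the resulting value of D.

4

The intervention breaks the incoming arrows to B: B <- 8 if X >= 6 else 2 no longer applies, and B = 0.
Since D is not a descendant of the intervened variable, it is unaffected.
D = -2·X  [with X=-2]  = 4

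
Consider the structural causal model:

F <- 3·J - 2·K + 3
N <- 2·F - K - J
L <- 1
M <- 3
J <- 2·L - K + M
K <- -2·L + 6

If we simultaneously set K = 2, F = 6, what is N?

Setting K = 2, F = 6 by intervention discards those variables' equations.
J = 2·L - K + M  [with L=1, K=2, M=3]  = 3
N = 2·F - K - J  [with F=6, K=2, J=3]  = 7

7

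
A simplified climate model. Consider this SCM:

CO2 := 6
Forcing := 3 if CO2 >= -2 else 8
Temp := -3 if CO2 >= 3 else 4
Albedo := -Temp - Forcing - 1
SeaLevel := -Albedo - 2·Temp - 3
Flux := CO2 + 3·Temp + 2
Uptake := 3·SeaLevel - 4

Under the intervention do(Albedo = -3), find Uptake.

14

The intervention breaks the incoming arrows to Albedo: Albedo := -Temp - Forcing - 1 no longer applies, and Albedo = -3.
Temp = -3 if CO2 >= 3 else 4  [with CO2=6]  = -3
SeaLevel = -Albedo - 2·Temp - 3  [with Albedo=-3, Temp=-3]  = 6
Uptake = 3·SeaLevel - 4  [with SeaLevel=6]  = 14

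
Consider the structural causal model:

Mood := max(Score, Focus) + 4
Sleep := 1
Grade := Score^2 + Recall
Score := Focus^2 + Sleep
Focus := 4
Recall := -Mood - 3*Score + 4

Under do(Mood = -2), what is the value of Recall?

-45

Intervening sets Mood = -2 and removes its equation (Mood := max(Score, Focus) + 4).
Score = Focus^2 + Sleep  [with Focus=4, Sleep=1]  = 17
Recall = -Mood - 3*Score + 4  [with Mood=-2, Score=17]  = -45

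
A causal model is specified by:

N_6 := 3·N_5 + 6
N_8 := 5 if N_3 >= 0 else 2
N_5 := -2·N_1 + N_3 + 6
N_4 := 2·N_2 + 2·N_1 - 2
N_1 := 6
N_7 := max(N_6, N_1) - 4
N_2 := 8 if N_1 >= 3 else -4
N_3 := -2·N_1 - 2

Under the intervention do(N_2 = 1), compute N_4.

Under do(N_2=1), the mechanism N_2 := 8 if N_1 >= 3 else -4 is discarded; N_2 is fixed at 1.
N_4 = 2·N_2 + 2·N_1 - 2  [with N_2=1, N_1=6]  = 12

12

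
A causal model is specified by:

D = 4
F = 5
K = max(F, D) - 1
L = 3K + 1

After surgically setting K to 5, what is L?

16

The intervention breaks the incoming arrows to K: K = max(F, D) - 1 no longer applies, and K = 5.
L = 3K + 1  [with K=5]  = 16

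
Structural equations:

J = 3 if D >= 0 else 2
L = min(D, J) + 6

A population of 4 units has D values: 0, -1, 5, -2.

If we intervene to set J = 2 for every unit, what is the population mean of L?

Under do(J=2), J's equation is replaced by J=2 for every unit. Per-unit L: 6, 5, 8, 4. Mean = 5.75.

5.75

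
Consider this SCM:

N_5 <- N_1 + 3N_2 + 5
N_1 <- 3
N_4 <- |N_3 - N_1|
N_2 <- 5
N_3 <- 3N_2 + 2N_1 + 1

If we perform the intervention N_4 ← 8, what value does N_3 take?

Under do(N_4=8), the mechanism N_4 <- |N_3 - N_1| is discarded; N_4 is fixed at 8.
Since N_3 is not a descendant of the intervened variable, it is unaffected.
N_3 = 3N_2 + 2N_1 + 1  [with N_2=5, N_1=3]  = 22

22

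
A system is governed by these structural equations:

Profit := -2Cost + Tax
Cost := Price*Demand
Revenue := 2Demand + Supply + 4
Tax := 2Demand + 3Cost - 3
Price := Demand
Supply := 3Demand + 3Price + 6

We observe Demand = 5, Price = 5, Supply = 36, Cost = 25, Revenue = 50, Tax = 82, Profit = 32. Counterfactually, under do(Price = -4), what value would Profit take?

-13

Under do(Price=-4), the mechanism Price := Demand is discarded; Price is fixed at -4.
Cost = Price*Demand  [with Price=-4, Demand=5]  = -20
Tax = 2Demand + 3Cost - 3  [with Demand=5, Cost=-20]  = -53
Profit = -2Cost + Tax  [with Cost=-20, Tax=-53]  = -13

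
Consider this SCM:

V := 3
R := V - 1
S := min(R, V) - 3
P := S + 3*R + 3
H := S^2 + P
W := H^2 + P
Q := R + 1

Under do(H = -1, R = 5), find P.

Setting H = -1, R = 5 by intervention discards those variables' equations.
S = min(R, V) - 3  [with R=5, V=3]  = 0
P = S + 3*R + 3  [with S=0, R=5]  = 18

18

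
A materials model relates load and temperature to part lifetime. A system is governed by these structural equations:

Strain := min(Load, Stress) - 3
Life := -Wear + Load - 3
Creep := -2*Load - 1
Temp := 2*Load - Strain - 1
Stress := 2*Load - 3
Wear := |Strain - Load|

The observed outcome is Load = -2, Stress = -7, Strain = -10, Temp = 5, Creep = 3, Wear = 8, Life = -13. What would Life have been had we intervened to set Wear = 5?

Intervening sets Wear = 5 and removes its equation (Wear := |Strain - Load|).
Life = -Wear + Load - 3  [with Wear=5, Load=-2]  = -10

-10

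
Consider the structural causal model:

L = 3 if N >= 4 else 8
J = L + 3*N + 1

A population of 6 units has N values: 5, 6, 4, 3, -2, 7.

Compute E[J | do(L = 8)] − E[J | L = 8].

10

Under do(L=8), L's equation is replaced by L=8 for every unit. Per-unit J: 24, 27, 21, 18, 3, 30. Mean = 20.5.
Observing L=8 restricts to units where L's equation naturally yields 8: N ∈ {3, -2}. In that subpopulation J = 18, 3, mean 10.5.
Difference = 20.5 − 10.5 = 10.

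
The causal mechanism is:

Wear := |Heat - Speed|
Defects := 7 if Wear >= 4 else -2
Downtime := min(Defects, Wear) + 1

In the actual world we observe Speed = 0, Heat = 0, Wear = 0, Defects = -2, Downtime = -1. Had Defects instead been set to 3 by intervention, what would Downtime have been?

1

Intervening sets Defects = 3 and removes its equation (Defects := 7 if Wear >= 4 else -2).
Wear = |Heat - Speed|  [with Heat=0, Speed=0]  = 0
Downtime = min(Defects, Wear) + 1  [with Defects=3, Wear=0]  = 1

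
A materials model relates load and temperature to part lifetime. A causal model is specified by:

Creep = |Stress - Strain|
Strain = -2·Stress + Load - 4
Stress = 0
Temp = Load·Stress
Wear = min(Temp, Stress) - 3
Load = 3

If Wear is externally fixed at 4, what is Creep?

do(Wear=4) replaces the equation Wear = min(Temp, Stress) - 3 with the constant Wear = 4.
Since Creep is not a descendant of the intervened variable, it is unaffected.
Strain = -2·Stress + Load - 4  [with Stress=0, Load=3]  = -1
Creep = |Stress - Strain|  [with Stress=0, Strain=-1]  = 1

1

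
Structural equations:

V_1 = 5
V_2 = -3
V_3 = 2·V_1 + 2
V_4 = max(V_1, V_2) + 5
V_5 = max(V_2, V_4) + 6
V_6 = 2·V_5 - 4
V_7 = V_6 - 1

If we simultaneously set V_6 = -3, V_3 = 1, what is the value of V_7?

Under do(V_6 = -3, V_3 = 1), each intervened variable's structural equation is replaced by its fixed value.
V_7 = V_6 - 1  [with V_6=-3]  = -4

-4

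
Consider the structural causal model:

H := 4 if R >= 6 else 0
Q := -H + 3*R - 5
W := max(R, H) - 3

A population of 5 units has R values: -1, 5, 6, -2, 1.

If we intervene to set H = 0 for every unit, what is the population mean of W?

Every unit gets H=0 under the intervention. W values become -3, 2, 3, -3, -2; E[W|do(H=0)] = -0.6.

-0.6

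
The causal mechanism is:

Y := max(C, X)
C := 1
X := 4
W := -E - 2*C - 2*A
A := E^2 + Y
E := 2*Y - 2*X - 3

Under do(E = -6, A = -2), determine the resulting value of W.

8

The joint intervention fixes E = -6, A = -2, removing each variable's own equation.
W = -E - 2*C - 2*A  [with E=-6, C=1, A=-2]  = 8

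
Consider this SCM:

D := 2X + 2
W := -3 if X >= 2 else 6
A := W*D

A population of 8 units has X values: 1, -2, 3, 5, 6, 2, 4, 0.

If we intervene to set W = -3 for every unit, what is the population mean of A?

Every unit gets W=-3 under the intervention. A values become -12, 6, -24, -36, -42, -18, -30, -6; E[A|do(W=-3)] = -20.25.

-20.25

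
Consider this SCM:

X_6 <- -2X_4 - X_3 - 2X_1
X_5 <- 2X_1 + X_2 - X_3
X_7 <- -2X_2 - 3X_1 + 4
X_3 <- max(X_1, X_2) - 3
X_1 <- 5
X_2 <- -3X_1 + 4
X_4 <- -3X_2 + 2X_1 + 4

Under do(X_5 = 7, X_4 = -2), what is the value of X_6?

Setting X_5 = 7, X_4 = -2 by intervention discards those variables' equations.
X_2 = -3X_1 + 4  [with X_1=5]  = -11
X_3 = max(X_1, X_2) - 3  [with X_1=5, X_2=-11]  = 2
X_6 = -2X_4 - X_3 - 2X_1  [with X_4=-2, X_3=2, X_1=5]  = -8

-8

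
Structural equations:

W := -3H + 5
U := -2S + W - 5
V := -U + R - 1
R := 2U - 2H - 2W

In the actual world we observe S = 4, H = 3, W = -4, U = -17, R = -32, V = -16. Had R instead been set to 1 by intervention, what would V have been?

The intervention breaks the incoming arrows to R: R := 2U - 2H - 2W no longer applies, and R = 1.
W = -3H + 5  [with H=3]  = -4
U = -2S + W - 5  [with S=4, W=-4]  = -17
V = -U + R - 1  [with U=-17, R=1]  = 17

17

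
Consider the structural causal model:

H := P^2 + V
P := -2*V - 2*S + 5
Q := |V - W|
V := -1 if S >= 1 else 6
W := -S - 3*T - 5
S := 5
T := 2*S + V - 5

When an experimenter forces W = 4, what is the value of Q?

5

Under do(W=4), the mechanism W := -S - 3*T - 5 is discarded; W is fixed at 4.
V = -1 if S >= 1 else 6  [with S=5]  = -1
Q = |V - W|  [with V=-1, W=4]  = 5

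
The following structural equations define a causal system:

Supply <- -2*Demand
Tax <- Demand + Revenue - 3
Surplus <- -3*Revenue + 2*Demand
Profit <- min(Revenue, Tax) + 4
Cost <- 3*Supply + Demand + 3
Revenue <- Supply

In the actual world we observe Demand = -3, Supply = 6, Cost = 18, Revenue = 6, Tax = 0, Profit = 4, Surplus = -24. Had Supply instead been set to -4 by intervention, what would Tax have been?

-10

do(Supply=-4) replaces the equation Supply <- -2*Demand with the constant Supply = -4.
Revenue = Supply  [with Supply=-4]  = -4
Tax = Demand + Revenue - 3  [with Demand=-3, Revenue=-4]  = -10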